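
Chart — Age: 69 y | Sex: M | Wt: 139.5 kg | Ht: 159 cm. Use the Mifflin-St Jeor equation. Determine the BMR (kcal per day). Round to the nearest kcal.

2049 kcal per day

Mifflin-St Jeor (male): BMR = 10(139.5) + 6.25(159) − 5(69) + 5 = 1395 + 993.75 − 345 + 5 = 2048.75 kcal/day.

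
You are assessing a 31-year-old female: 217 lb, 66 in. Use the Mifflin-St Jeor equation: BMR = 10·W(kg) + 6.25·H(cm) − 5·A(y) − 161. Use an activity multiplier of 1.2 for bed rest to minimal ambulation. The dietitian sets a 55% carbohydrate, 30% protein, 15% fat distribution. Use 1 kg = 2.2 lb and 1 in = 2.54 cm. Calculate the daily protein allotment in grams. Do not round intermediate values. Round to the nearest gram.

155 g/day

Convert to metric: weight = 217 ÷ 2.2 = 98.6364 kg; height = 66 × 2.54 = 167.64 cm.
Mifflin-St Jeor (female): BMR = 10(98.6364) + 6.25(167.64) − 5(31) − 161 = 986.3636 + 1047.75 − 155 − 161 = 1718.1136 kcal/day.
TEE = 1718.1136 × 1.2 = 2061.7364 kcal/day.
Protein energy = 30% × 2061.7364 = 618.5209 kcal.
Protein = 618.5209 ÷ 4 kcal/g = 154.6302 g.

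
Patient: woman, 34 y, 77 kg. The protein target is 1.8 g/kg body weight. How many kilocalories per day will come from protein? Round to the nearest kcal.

Protein = 1.8 g/kg × 77 kg = 138.6 g/day.
Protein energy = 138.6 g × 4 kcal/g = 554.4 kcal/day.

554 kcal/day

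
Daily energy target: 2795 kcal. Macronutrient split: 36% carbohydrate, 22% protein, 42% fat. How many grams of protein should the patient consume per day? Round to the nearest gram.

154 g/day

Protein energy = 22% × 2795 = 614.9 kcal.
At 4 kcal/g: 614.9 ÷ 4 = 153.725 g.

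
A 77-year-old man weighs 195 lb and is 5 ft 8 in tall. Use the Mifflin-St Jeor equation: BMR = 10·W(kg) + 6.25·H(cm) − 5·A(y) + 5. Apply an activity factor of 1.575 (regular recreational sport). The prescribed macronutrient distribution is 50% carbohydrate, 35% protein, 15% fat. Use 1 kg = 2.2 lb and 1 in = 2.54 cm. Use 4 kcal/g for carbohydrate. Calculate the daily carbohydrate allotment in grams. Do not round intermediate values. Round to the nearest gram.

312 g/day

Convert to metric: weight = 195 ÷ 2.2 = 88.6364 kg; height = (5×12 + 8) × 2.54 = 68 × 2.54 = 172.72 cm.
Mifflin-St Jeor (male): BMR = 10(88.6364) + 6.25(172.72) − 5(77) + 5 = 886.3636 + 1079.5 − 385 + 5 = 1585.8636 kcal/day.
TEE = 1585.8636 × 1.575 = 2497.7352 kcal/day.
Carbohydrate energy = 50% × 2497.7352 = 1248.8676 kcal.
Carbohydrate = 1248.8676 ÷ 4 kcal/g = 312.2169 g.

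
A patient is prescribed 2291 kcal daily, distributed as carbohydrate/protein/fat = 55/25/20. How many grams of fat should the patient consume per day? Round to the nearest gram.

51 g/day

Fat energy = 20% × 2291 = 458.2 kcal.
At 9 kcal/g: 458.2 ÷ 9 = 50.9111 g.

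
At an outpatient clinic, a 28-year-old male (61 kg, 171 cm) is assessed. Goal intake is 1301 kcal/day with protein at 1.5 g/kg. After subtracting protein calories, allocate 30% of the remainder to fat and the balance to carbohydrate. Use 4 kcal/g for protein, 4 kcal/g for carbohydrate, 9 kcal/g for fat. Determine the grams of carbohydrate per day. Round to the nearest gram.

164 g/day

Protein = 1.5 × 61 = 91.5 g → 91.5 × 4 = 366 kcal.
Non-protein calories = 1301 − 366 = 935 kcal.
Fat: 30% × 935 = 280.5 kcal; carbohydrate: 654.5 kcal.
Carbohydrate: 654.5 kcal ÷ 4 kcal/g = 163.625 g.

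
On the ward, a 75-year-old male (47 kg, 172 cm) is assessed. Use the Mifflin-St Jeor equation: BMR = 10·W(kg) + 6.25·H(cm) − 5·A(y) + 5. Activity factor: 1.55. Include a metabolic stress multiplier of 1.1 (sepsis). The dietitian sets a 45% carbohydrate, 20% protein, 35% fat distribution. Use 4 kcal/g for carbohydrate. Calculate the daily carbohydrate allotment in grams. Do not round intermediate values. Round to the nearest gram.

Mifflin-St Jeor (male): BMR = 10(47) + 6.25(172) − 5(75) + 5 = 470 + 1075 − 375 + 5 = 1175 kcal/day.
TEE = 1175 × 1.55 = 1821.25 kcal/day.
With stress factor 1.1: 1821.25 × 1.1 = 2003.375 kcal/day.
Carbohydrate energy = 45% × 2003.375 = 901.5188 kcal.
Carbohydrate = 901.5188 ÷ 4 kcal/g = 225.3797 g.

225 g/day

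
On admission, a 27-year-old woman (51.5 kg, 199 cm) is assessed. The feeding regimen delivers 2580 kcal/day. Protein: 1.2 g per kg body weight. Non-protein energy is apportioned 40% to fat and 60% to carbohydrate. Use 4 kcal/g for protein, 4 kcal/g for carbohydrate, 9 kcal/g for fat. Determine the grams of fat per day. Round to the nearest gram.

104 g/day

Protein = 1.2 × 51.5 = 61.8 g → 61.8 × 4 = 247.2 kcal.
Non-protein calories = 2580 − 247.2 = 2332.8 kcal.
Fat: 40% × 2332.8 = 933.12 kcal; carbohydrate: 1399.68 kcal.
Fat: 933.12 kcal ÷ 9 kcal/g = 103.68 g.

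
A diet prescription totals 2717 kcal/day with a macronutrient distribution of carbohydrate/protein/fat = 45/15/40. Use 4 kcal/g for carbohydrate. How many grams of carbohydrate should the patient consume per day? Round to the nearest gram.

Carbohydrate energy = 45% × 2717 = 1222.65 kcal.
At 4 kcal/g: 1222.65 ÷ 4 = 305.6625 g.

306 g/day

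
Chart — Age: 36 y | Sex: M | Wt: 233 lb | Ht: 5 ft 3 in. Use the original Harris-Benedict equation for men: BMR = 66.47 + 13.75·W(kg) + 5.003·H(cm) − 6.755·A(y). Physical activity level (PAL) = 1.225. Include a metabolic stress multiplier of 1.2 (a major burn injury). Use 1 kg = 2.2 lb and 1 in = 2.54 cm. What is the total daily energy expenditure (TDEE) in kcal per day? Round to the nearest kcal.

Convert to metric: weight = 233 ÷ 2.2 = 105.9091 kg; height = (5×12 + 3) × 2.54 = 63 × 2.54 = 160.02 cm.
Harris-Benedict: BMR = 66.47 + 13.75(105.9091) + 5.003(160.02) − 6.755(36) = 2080.1201 kcal/day.
TEE = BMR × activity factor = 2080.1201 × 1.225 = 2548.1471 kcal/day.
Apply stress factor: 2548.1471 × 1.2 = 3057.7765 kcal/day.

3058 kcal per day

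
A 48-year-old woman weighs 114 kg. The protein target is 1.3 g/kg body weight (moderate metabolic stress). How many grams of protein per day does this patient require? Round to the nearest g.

148 g/day

Protein = 1.3 g/kg × 114 kg = 148.2 g/day.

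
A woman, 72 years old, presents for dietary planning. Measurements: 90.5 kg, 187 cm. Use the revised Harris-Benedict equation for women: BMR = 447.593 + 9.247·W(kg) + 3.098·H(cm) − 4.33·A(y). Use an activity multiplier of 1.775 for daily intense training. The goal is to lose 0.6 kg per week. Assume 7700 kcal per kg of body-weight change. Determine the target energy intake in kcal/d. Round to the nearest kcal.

2095 kcal/d

Harris-Benedict: BMR = 447.593 + 9.247(90.5) + 3.098(187) − 4.33(72) = 1552.0125 kcal/day.
TEE = 1552.0125 × 1.775 = 2754.8222 kcal/day.
Required daily deficit = 0.6 × 7700 ÷ 7 = 660 kcal/day.
Target intake = 2754.8222 − 660 = 2094.8222 kcal/day.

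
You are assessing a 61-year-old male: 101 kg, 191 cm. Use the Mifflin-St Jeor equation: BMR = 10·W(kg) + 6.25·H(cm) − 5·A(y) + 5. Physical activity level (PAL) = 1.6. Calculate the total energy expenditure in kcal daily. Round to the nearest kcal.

Mifflin-St Jeor (male): BMR = 10(101) + 6.25(191) − 5(61) + 5 = 1010 + 1193.75 − 305 + 5 = 1903.75 kcal/day.
TEE = BMR × activity factor = 1903.75 × 1.6 = 3046 kcal/day.

3046 kcal daily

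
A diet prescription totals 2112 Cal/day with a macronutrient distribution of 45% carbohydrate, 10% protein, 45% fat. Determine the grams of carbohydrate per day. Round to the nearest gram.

Carbohydrate energy = 45% × 2112 = 950.4 kcal.
At 4 kcal/g: 950.4 ÷ 4 = 237.6 g.

238 g/day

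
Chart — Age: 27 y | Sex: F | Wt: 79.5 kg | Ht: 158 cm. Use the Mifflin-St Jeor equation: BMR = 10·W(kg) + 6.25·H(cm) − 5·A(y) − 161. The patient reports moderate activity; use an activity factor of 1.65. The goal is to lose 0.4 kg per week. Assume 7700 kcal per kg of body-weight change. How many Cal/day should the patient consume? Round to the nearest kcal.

Mifflin-St Jeor (female): BMR = 10(79.5) + 6.25(158) − 5(27) − 161 = 795 + 987.5 − 135 − 161 = 1486.5 kcal/day.
TEE = 1486.5 × 1.65 = 2452.725 kcal/day.
Required daily deficit = 0.4 × 7700 ÷ 7 = 440 kcal/day.
Target intake = 2452.725 − 440 = 2012.725 kcal/day.

2013 Cal/day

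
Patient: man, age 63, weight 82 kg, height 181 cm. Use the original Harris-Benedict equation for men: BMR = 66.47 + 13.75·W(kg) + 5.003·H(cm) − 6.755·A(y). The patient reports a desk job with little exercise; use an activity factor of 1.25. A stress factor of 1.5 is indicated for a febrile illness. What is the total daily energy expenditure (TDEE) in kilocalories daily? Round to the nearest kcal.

3139 kilocalories daily

Harris-Benedict: BMR = 66.47 + 13.75(82) + 5.003(181) − 6.755(63) = 1673.948 kcal/day.
TEE = BMR × activity factor = 1673.948 × 1.25 = 2092.435 kcal/day.
Apply stress factor: 2092.435 × 1.5 = 3138.6525 kcal/day.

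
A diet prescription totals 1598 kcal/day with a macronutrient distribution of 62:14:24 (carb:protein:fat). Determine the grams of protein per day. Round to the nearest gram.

56 g/day

Protein energy = 14% × 1598 = 223.72 kcal.
At 4 kcal/g: 223.72 ÷ 4 = 55.93 g.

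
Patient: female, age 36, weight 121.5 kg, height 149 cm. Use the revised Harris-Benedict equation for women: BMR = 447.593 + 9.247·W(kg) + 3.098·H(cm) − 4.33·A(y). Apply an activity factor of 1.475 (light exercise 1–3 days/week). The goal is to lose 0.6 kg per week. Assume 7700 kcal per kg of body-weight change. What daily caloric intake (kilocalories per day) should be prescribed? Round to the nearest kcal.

2108 kilocalories per day

Harris-Benedict: BMR = 447.593 + 9.247(121.5) + 3.098(149) − 4.33(36) = 1876.8255 kcal/day.
TEE = 1876.8255 × 1.475 = 2768.3176 kcal/day.
Required daily deficit = 0.6 × 7700 ÷ 7 = 660 kcal/day.
Target intake = 2768.3176 − 660 = 2108.3176 kcal/day.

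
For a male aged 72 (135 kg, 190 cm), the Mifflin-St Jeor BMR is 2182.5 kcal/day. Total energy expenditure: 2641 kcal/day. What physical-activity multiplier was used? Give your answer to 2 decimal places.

1.21

Activity factor = TEE ÷ BMR = 2641 ÷ 2182.5 = 1.21.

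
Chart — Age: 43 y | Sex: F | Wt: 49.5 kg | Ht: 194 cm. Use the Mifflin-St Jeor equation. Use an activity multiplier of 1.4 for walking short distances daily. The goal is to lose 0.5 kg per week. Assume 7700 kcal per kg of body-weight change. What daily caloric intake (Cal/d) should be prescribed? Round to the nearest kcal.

Mifflin-St Jeor (female): BMR = 10(49.5) + 6.25(194) − 5(43) − 161 = 495 + 1212.5 − 215 − 161 = 1331.5 kcal/day.
TEE = 1331.5 × 1.4 = 1864.1 kcal/day.
Required daily deficit = 0.5 × 7700 ÷ 7 = 550 kcal/day.
Target intake = 1864.1 − 550 = 1314.1 kcal/day.

1314 Cal/d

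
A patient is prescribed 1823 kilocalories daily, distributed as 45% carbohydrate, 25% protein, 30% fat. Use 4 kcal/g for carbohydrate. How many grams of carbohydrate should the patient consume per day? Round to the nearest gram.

205 g/day

Carbohydrate energy = 45% × 1823 = 820.35 kcal.
At 4 kcal/g: 820.35 ÷ 4 = 205.0875 g.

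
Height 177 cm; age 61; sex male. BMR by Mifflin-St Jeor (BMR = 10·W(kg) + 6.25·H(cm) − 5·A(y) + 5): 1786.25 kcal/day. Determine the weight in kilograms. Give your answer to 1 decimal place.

1786.25 = 10·W + 6.25(177) − 5(61) + 5
10·W = 1786.25 − 806.25 = 980, so W = 98 kg.

98.0 kg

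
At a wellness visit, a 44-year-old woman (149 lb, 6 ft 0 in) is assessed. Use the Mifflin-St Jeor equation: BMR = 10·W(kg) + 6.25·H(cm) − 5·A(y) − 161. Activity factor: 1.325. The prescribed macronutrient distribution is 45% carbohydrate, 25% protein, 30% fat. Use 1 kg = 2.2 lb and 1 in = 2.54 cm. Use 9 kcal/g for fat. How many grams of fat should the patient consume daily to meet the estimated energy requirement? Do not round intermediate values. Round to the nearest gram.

64 g/day

Convert to metric: weight = 149 ÷ 2.2 = 67.7273 kg; height = (6×12 + 0) × 2.54 = 72 × 2.54 = 182.88 cm.
Mifflin-St Jeor (female): BMR = 10(67.7273) + 6.25(182.88) − 5(44) − 161 = 677.2727 + 1143 − 220 − 161 = 1439.2727 kcal/day.
TEE = 1439.2727 × 1.325 = 1907.0364 kcal/day.
Fat energy = 30% × 1907.0364 = 572.1109 kcal.
Fat = 572.1109 ÷ 9 kcal/g = 63.5679 g.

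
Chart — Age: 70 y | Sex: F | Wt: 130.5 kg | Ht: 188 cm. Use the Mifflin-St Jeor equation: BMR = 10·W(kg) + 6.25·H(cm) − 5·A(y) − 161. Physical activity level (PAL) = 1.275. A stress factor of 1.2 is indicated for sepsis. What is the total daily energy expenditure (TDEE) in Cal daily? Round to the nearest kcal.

3013 Cal daily

Mifflin-St Jeor (female): BMR = 10(130.5) + 6.25(188) − 5(70) − 161 = 1305 + 1175 − 350 − 161 = 1969 kcal/day.
TEE = BMR × activity factor = 1969 × 1.275 = 2510.475 kcal/day.
Apply stress factor: 2510.475 × 1.2 = 3012.57 kcal/day.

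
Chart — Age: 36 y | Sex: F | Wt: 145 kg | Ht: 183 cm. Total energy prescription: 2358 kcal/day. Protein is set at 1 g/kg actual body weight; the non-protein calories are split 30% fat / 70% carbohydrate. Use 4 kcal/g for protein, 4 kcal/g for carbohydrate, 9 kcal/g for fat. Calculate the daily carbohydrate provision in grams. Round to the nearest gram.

311 g/day

Protein = 1 × 145 = 145 g → 145 × 4 = 580 kcal.
Non-protein calories = 2358 − 580 = 1778 kcal.
Fat: 30% × 1778 = 533.4 kcal; carbohydrate: 1244.6 kcal.
Carbohydrate: 1244.6 kcal ÷ 4 kcal/g = 311.15 g.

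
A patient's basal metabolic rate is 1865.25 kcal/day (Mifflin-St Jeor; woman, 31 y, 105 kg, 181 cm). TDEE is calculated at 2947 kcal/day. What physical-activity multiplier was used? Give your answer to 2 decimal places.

Activity factor = TEE ÷ BMR = 2947 ÷ 1865.25 = 1.58.

1.58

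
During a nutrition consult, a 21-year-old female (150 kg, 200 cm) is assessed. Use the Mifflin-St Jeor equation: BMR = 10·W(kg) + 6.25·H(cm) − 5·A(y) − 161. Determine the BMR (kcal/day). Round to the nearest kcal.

2484 kcal/day

Mifflin-St Jeor (female): BMR = 10(150) + 6.25(200) − 5(21) − 161 = 1500 + 1250 − 105 − 161 = 2484 kcal/day.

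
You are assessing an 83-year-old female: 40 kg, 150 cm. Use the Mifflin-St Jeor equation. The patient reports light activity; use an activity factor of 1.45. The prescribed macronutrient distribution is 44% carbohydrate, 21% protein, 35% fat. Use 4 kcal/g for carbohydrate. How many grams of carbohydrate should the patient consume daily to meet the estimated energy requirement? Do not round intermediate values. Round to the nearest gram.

121 g/day

Mifflin-St Jeor (female): BMR = 10(40) + 6.25(150) − 5(83) − 161 = 400 + 937.5 − 415 − 161 = 761.5 kcal/day.
TEE = 761.5 × 1.45 = 1104.175 kcal/day.
Carbohydrate energy = 44% × 1104.175 = 485.837 kcal.
Carbohydrate = 485.837 ÷ 4 kcal/g = 121.4593 g.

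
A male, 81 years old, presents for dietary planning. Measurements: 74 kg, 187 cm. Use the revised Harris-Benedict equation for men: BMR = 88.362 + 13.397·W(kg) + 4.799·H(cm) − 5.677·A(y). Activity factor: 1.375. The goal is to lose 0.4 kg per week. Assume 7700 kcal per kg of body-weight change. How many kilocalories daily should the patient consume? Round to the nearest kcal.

Harris-Benedict: BMR = 88.362 + 13.397(74) + 4.799(187) − 5.677(81) = 1517.316 kcal/day.
TEE = 1517.316 × 1.375 = 2086.3095 kcal/day.
Required daily deficit = 0.4 × 7700 ÷ 7 = 440 kcal/day.
Target intake = 2086.3095 − 440 = 1646.3095 kcal/day.

1646 kilocalories daily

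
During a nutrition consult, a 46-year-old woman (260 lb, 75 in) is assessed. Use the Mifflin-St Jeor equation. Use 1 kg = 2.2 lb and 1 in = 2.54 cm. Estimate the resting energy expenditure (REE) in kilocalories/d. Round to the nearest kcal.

1981 kilocalories/d

Convert to metric: weight = 260 ÷ 2.2 = 118.1818 kg; height = 75 × 2.54 = 190.5 cm.
Mifflin-St Jeor (female): BMR = 10(118.1818) + 6.25(190.5) − 5(46) − 161 = 1181.8182 + 1190.625 − 230 − 161 = 1981.4432 kcal/day.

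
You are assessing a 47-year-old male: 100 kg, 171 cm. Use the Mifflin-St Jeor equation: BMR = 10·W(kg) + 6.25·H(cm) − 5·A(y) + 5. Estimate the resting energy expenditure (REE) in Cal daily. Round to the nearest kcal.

1839 Cal daily

Mifflin-St Jeor (male): BMR = 10(100) + 6.25(171) − 5(47) + 5 = 1000 + 1068.75 − 235 + 5 = 1838.75 kcal/day.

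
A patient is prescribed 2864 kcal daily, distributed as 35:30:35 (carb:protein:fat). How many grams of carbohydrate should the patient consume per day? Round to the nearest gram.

Carbohydrate energy = 35% × 2864 = 1002.4 kcal.
At 4 kcal/g: 1002.4 ÷ 4 = 250.6 g.

251 g/day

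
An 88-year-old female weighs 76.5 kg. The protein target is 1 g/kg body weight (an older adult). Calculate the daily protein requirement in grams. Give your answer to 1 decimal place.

76.5 g/day

Protein = 1 g/kg × 76.5 kg = 76.5 g/day.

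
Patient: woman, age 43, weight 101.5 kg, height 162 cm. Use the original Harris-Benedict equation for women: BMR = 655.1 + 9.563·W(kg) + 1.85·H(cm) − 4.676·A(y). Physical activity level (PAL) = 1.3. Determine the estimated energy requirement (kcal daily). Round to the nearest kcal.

2242 kcal daily

Harris-Benedict: BMR = 655.1 + 9.563(101.5) + 1.85(162) − 4.676(43) = 1724.3765 kcal/day.
TEE = BMR × activity factor = 1724.3765 × 1.3 = 2241.6895 kcal/day.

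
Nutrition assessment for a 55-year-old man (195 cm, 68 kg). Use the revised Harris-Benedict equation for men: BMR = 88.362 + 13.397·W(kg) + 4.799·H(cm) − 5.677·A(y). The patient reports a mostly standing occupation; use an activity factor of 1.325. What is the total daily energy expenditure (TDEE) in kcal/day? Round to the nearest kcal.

2150 kcal/day

Harris-Benedict: BMR = 88.362 + 13.397(68) + 4.799(195) − 5.677(55) = 1622.928 kcal/day.
TEE = BMR × activity factor = 1622.928 × 1.325 = 2150.3796 kcal/day.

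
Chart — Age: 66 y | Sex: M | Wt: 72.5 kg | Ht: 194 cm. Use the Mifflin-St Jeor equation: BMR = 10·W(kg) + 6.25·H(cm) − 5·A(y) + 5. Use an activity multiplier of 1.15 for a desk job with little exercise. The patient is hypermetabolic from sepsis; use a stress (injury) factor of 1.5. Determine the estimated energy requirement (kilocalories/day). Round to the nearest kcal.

Mifflin-St Jeor (male): BMR = 10(72.5) + 6.25(194) − 5(66) + 5 = 725 + 1212.5 − 330 + 5 = 1612.5 kcal/day.
TEE = BMR × activity factor = 1612.5 × 1.15 = 1854.375 kcal/day.
Apply stress factor: 1854.375 × 1.5 = 2781.5625 kcal/day.

2782 kilocalories/day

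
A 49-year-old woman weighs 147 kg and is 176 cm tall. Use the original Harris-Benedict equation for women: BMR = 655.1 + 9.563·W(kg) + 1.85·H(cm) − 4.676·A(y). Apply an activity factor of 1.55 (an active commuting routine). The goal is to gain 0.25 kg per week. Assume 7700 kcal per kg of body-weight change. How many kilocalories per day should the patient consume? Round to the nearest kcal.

3619 kilocalories per day

Harris-Benedict: BMR = 655.1 + 9.563(147) + 1.85(176) − 4.676(49) = 2157.337 kcal/day.
TEE = 2157.337 × 1.55 = 3343.8724 kcal/day.
Required daily surplus = 0.25 × 7700 ÷ 7 = 275 kcal/day.
Target intake = 3343.8724 + 275 = 3618.8724 kcal/day.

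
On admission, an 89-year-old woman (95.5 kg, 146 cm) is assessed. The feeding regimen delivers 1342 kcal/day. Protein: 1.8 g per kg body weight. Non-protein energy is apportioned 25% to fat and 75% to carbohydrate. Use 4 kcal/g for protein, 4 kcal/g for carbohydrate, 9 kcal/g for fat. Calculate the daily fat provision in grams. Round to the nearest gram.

18 g/day

Protein = 1.8 × 95.5 = 171.9 g → 171.9 × 4 = 687.6 kcal.
Non-protein calories = 1342 − 687.6 = 654.4 kcal.
Fat: 25% × 654.4 = 163.6 kcal; carbohydrate: 490.8 kcal.
Fat: 163.6 kcal ÷ 9 kcal/g = 18.1778 g.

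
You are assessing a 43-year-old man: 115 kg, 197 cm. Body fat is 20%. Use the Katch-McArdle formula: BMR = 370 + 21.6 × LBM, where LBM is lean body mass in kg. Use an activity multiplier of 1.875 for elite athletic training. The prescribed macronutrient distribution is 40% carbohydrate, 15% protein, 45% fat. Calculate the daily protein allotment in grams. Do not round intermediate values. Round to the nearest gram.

166 g/day

LBM = 115 × (1 − 0.2) = 92 kg. Katch-McArdle: BMR = 370 + 21.6 × 92 = 2357.2 kcal/day.
TEE = 2357.2 × 1.875 = 4419.75 kcal/day.
Protein energy = 15% × 4419.75 = 662.9625 kcal.
Protein = 662.9625 ÷ 4 kcal/g = 165.7406 g.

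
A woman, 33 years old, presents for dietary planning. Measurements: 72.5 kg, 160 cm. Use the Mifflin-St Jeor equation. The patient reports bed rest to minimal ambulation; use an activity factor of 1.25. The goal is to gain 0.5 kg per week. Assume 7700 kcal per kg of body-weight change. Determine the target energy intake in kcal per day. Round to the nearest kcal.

Mifflin-St Jeor (female): BMR = 10(72.5) + 6.25(160) − 5(33) − 161 = 725 + 1000 − 165 − 161 = 1399 kcal/day.
TEE = 1399 × 1.25 = 1748.75 kcal/day.
Required daily surplus = 0.5 × 7700 ÷ 7 = 550 kcal/day.
Target intake = 1748.75 + 550 = 2298.75 kcal/day.

2299 kcal per day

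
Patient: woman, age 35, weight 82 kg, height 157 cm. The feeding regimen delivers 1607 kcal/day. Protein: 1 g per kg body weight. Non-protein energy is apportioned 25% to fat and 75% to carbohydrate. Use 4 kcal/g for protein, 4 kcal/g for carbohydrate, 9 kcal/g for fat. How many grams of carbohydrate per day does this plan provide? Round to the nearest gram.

Protein = 1 × 82 = 82 g → 82 × 4 = 328 kcal.
Non-protein calories = 1607 − 328 = 1279 kcal.
Fat: 25% × 1279 = 319.75 kcal; carbohydrate: 959.25 kcal.
Carbohydrate: 959.25 kcal ÷ 4 kcal/g = 239.8125 g.

240 g/day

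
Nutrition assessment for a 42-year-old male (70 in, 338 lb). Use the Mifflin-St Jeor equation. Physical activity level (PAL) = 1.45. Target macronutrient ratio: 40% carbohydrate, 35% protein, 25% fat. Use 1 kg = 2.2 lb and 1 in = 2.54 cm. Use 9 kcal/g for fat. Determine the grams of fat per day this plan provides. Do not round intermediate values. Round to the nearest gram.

Convert to metric: weight = 338 ÷ 2.2 = 153.6364 kg; height = 70 × 2.54 = 177.8 cm.
Mifflin-St Jeor (male): BMR = 10(153.6364) + 6.25(177.8) − 5(42) + 5 = 1536.3636 + 1111.25 − 210 + 5 = 2442.6136 kcal/day.
TEE = 2442.6136 × 1.45 = 3541.7898 kcal/day.
Fat energy = 25% × 3541.7898 = 885.4474 kcal.
Fat = 885.4474 ÷ 9 kcal/g = 98.383 g.

98 g/day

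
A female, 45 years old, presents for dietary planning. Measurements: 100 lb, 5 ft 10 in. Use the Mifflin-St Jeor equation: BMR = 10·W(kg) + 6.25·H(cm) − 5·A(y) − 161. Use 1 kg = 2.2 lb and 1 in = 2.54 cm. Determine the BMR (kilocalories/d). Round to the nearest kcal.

1180 kilocalories/d

Convert to metric: weight = 100 ÷ 2.2 = 45.4545 kg; height = (5×12 + 10) × 2.54 = 70 × 2.54 = 177.8 cm.
Mifflin-St Jeor (female): BMR = 10(45.4545) + 6.25(177.8) − 5(45) − 161 = 454.5455 + 1111.25 − 225 − 161 = 1179.7955 kcal/day.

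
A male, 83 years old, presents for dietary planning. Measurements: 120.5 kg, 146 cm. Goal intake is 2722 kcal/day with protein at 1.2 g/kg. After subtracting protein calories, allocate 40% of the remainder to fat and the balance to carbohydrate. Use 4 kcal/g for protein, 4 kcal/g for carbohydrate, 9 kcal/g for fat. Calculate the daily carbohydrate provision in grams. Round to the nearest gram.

Protein = 1.2 × 120.5 = 144.6 g → 144.6 × 4 = 578.4 kcal.
Non-protein calories = 2722 − 578.4 = 2143.6 kcal.
Fat: 40% × 2143.6 = 857.44 kcal; carbohydrate: 1286.16 kcal.
Carbohydrate: 1286.16 kcal ÷ 4 kcal/g = 321.54 g.

322 g/day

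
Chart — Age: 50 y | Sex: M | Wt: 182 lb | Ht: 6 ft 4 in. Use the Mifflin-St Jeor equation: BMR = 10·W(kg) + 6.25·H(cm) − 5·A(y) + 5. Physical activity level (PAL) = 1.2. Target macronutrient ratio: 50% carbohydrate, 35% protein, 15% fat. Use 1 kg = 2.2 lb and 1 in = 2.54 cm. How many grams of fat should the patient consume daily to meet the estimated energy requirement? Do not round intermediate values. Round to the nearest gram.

Convert to metric: weight = 182 ÷ 2.2 = 82.7273 kg; height = (6×12 + 4) × 2.54 = 76 × 2.54 = 193.04 cm.
Mifflin-St Jeor (male): BMR = 10(82.7273) + 6.25(193.04) − 5(50) + 5 = 827.2727 + 1206.5 − 250 + 5 = 1788.7727 kcal/day.
TEE = 1788.7727 × 1.2 = 2146.5273 kcal/day.
Fat energy = 15% × 2146.5273 = 321.9791 kcal.
Fat = 321.9791 ÷ 9 kcal/g = 35.7755 g.

36 g/day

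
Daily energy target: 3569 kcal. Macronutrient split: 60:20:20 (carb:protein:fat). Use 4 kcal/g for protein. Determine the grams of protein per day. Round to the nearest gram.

Protein energy = 20% × 3569 = 713.8 kcal.
At 4 kcal/g: 713.8 ÷ 4 = 178.45 g.

178 g/day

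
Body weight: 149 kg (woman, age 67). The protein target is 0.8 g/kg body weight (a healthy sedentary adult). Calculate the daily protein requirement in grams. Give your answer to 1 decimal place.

119.2 g/day

Protein = 0.8 g/kg × 149 kg = 119.2 g/day.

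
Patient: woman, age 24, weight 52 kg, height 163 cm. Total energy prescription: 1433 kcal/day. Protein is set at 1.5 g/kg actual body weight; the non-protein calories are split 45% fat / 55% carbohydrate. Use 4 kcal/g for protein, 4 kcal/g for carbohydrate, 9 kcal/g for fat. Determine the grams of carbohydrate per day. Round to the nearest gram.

154 g/day

Protein = 1.5 × 52 = 78 g → 78 × 4 = 312 kcal.
Non-protein calories = 1433 − 312 = 1121 kcal.
Fat: 45% × 1121 = 504.45 kcal; carbohydrate: 616.55 kcal.
Carbohydrate: 616.55 kcal ÷ 4 kcal/g = 154.1375 g.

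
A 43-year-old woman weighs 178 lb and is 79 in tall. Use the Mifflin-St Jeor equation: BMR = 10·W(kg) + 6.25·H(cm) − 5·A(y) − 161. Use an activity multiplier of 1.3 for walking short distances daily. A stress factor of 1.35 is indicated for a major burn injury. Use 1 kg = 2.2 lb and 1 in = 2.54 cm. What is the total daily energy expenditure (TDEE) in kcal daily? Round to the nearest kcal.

2961 kcal daily

Convert to metric: weight = 178 ÷ 2.2 = 80.9091 kg; height = 79 × 2.54 = 200.66 cm.
Mifflin-St Jeor (female): BMR = 10(80.9091) + 6.25(200.66) − 5(43) − 161 = 809.0909 + 1254.125 − 215 − 161 = 1687.2159 kcal/day.
TEE = BMR × activity factor = 1687.2159 × 1.3 = 2193.3807 kcal/day.
Apply stress factor: 2193.3807 × 1.35 = 2961.0639 kcal/day.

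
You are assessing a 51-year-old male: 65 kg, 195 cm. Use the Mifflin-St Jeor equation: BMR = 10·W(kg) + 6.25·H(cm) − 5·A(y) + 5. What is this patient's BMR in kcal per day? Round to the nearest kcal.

Mifflin-St Jeor (male): BMR = 10(65) + 6.25(195) − 5(51) + 5 = 650 + 1218.75 − 255 + 5 = 1618.75 kcal/day.

1619 kcal per day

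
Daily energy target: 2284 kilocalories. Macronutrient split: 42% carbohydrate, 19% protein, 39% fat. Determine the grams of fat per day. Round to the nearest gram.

99 g/day

Fat energy = 39% × 2284 = 890.76 kcal.
At 9 kcal/g: 890.76 ÷ 9 = 98.9733 g.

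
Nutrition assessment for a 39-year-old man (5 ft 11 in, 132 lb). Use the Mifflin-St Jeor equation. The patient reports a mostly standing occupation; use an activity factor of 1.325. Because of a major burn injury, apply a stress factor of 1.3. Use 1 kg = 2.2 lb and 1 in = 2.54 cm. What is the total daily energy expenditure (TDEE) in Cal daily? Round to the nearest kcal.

2648 Cal daily

Convert to metric: weight = 132 ÷ 2.2 = 60 kg; height = (5×12 + 11) × 2.54 = 71 × 2.54 = 180.34 cm.
Mifflin-St Jeor (male): BMR = 10(60) + 6.25(180.34) − 5(39) + 5 = 600 + 1127.125 − 195 + 5 = 1537.125 kcal/day.
TEE = BMR × activity factor = 1537.125 × 1.325 = 2036.6906 kcal/day.
Apply stress factor: 2036.6906 × 1.3 = 2647.6978 kcal/day.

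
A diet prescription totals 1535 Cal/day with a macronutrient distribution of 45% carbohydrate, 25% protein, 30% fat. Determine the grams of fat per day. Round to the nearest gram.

Fat energy = 30% × 1535 = 460.5 kcal.
At 9 kcal/g: 460.5 ÷ 9 = 51.1667 g.

51 g/day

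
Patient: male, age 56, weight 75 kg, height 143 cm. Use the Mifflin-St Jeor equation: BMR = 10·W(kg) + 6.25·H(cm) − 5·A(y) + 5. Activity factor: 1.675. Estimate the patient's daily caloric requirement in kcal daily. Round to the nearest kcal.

Mifflin-St Jeor (male): BMR = 10(75) + 6.25(143) − 5(56) + 5 = 750 + 893.75 − 280 + 5 = 1368.75 kcal/day.
TEE = BMR × activity factor = 1368.75 × 1.675 = 2292.6563 kcal/day.

2293 kcal daily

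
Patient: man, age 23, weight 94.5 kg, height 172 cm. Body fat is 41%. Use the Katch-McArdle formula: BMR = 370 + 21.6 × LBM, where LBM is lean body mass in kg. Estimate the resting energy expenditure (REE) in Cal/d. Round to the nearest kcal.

1574 Cal/d

LBM = 94.5 × (1 − 0.41) = 55.755 kg. Katch-McArdle: BMR = 370 + 21.6 × 55.755 = 1574.308 kcal/day.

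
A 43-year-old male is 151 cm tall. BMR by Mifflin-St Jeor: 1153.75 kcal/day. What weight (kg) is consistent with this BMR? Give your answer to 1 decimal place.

1153.75 = 10·W + 6.25(151) − 5(43) + 5
10·W = 1153.75 − 733.75 = 420, so W = 42 kg.

42.0 kg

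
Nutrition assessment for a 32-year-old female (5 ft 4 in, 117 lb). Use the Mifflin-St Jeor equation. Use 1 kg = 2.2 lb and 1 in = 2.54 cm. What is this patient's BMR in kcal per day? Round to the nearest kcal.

1227 kcal per day

Convert to metric: weight = 117 ÷ 2.2 = 53.1818 kg; height = (5×12 + 4) × 2.54 = 64 × 2.54 = 162.56 cm.
Mifflin-St Jeor (female): BMR = 10(53.1818) + 6.25(162.56) − 5(32) − 161 = 531.8182 + 1016 − 160 − 161 = 1226.8182 kcal/day.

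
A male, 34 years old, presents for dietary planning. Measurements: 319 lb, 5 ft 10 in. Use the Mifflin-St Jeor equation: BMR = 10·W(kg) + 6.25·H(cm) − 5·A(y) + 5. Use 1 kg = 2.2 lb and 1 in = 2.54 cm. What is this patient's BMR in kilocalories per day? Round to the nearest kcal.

2396 kilocalories per day

Convert to metric: weight = 319 ÷ 2.2 = 145 kg; height = (5×12 + 10) × 2.54 = 70 × 2.54 = 177.8 cm.
Mifflin-St Jeor (male): BMR = 10(145) + 6.25(177.8) − 5(34) + 5 = 1450 + 1111.25 − 170 + 5 = 2396.25 kcal/day.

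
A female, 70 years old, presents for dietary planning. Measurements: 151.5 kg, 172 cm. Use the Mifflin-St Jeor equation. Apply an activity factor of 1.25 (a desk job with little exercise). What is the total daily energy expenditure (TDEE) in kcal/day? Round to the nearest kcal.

2599 kcal/day

Mifflin-St Jeor (female): BMR = 10(151.5) + 6.25(172) − 5(70) − 161 = 1515 + 1075 − 350 − 161 = 2079 kcal/day.
TEE = BMR × activity factor = 2079 × 1.25 = 2598.75 kcal/day.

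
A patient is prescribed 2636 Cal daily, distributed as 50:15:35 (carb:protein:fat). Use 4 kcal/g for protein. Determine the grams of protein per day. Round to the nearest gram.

99 g/day

Protein energy = 15% × 2636 = 395.4 kcal.
At 4 kcal/g: 395.4 ÷ 4 = 98.85 g.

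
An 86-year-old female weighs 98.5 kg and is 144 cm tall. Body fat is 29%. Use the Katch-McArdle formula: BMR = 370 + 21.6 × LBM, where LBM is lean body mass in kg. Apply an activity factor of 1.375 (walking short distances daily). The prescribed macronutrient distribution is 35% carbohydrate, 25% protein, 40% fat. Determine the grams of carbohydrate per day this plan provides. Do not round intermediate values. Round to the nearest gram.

LBM = 98.5 × (1 − 0.29) = 69.935 kg. Katch-McArdle: BMR = 370 + 21.6 × 69.935 = 1880.596 kcal/day.
TEE = 1880.596 × 1.375 = 2585.8195 kcal/day.
Carbohydrate energy = 35% × 2585.8195 = 905.0368 kcal.
Carbohydrate = 905.0368 ÷ 4 kcal/g = 226.2592 g.

226 g/day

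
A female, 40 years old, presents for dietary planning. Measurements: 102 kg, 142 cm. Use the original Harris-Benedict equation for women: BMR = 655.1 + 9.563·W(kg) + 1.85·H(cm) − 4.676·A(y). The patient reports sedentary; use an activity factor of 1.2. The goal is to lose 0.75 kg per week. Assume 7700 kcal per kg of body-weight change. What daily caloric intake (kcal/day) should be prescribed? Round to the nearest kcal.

1222 kcal/day

Harris-Benedict: BMR = 655.1 + 9.563(102) + 1.85(142) − 4.676(40) = 1706.186 kcal/day.
TEE = 1706.186 × 1.2 = 2047.4232 kcal/day.
Required daily deficit = 0.75 × 7700 ÷ 7 = 825 kcal/day.
Target intake = 2047.4232 − 825 = 1222.4232 kcal/day.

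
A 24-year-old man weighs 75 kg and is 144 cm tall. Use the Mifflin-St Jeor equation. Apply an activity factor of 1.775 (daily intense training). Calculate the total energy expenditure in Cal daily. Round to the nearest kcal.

Mifflin-St Jeor (male): BMR = 10(75) + 6.25(144) − 5(24) + 5 = 750 + 900 − 120 + 5 = 1535 kcal/day.
TEE = BMR × activity factor = 1535 × 1.775 = 2724.625 kcal/day.

2725 Cal daily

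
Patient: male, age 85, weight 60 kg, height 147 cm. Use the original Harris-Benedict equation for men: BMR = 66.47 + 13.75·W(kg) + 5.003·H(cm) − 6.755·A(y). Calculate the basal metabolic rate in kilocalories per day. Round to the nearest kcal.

Harris-Benedict: BMR = 66.47 + 13.75(60) + 5.003(147) − 6.755(85) = 1052.736 kcal/day.

1053 kilocalories per day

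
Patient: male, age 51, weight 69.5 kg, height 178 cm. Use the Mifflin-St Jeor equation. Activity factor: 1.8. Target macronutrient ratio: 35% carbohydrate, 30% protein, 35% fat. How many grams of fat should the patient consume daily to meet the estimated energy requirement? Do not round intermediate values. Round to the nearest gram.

Mifflin-St Jeor (male): BMR = 10(69.5) + 6.25(178) − 5(51) + 5 = 695 + 1112.5 − 255 + 5 = 1557.5 kcal/day.
TEE = 1557.5 × 1.8 = 2803.5 kcal/day.
Fat energy = 35% × 2803.5 = 981.225 kcal.
Fat = 981.225 ÷ 9 kcal/g = 109.025 g.

109 g/day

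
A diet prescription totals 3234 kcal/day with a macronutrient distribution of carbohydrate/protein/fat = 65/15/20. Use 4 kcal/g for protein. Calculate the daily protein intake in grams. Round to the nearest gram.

Protein energy = 15% × 3234 = 485.1 kcal.
At 4 kcal/g: 485.1 ÷ 4 = 121.275 g.

121 g/day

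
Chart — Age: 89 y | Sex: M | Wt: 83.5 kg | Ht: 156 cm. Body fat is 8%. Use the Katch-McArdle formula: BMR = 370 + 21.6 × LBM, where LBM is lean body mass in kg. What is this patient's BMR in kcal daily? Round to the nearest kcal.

LBM = 83.5 × (1 − 0.08) = 76.82 kg. Katch-McArdle: BMR = 370 + 21.6 × 76.82 = 2029.312 kcal/day.

2029 kcal daily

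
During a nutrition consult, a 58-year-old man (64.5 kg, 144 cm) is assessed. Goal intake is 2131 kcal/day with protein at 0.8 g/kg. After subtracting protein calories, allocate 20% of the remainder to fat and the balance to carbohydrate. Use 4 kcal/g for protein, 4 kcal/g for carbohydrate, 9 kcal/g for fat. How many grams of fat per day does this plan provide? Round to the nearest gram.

Protein = 0.8 × 64.5 = 51.6 g → 51.6 × 4 = 206.4 kcal.
Non-protein calories = 2131 − 206.4 = 1924.6 kcal.
Fat: 20% × 1924.6 = 384.92 kcal; carbohydrate: 1539.68 kcal.
Fat: 384.92 kcal ÷ 9 kcal/g = 42.7689 g.

43 g/day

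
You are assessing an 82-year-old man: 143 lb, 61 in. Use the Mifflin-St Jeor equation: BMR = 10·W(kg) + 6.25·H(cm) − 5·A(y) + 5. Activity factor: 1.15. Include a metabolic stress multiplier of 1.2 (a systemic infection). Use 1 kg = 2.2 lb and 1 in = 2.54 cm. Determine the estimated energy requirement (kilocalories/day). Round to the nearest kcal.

1674 kilocalories/day

Convert to metric: weight = 143 ÷ 2.2 = 65 kg; height = 61 × 2.54 = 154.94 cm.
Mifflin-St Jeor (male): BMR = 10(65) + 6.25(154.94) − 5(82) + 5 = 650 + 968.375 − 410 + 5 = 1213.375 kcal/day.
TEE = BMR × activity factor = 1213.375 × 1.15 = 1395.3813 kcal/day.
Apply stress factor: 1395.3813 × 1.2 = 1674.4575 kcal/day.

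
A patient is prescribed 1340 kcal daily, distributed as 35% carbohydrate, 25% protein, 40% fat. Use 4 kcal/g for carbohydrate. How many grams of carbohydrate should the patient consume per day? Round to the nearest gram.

Carbohydrate energy = 35% × 1340 = 469 kcal.
At 4 kcal/g: 469 ÷ 4 = 117.25 g.

117 g/day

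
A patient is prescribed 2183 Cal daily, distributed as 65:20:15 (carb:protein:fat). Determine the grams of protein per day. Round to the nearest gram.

109 g/day

Protein energy = 20% × 2183 = 436.6 kcal.
At 4 kcal/g: 436.6 ÷ 4 = 109.15 g.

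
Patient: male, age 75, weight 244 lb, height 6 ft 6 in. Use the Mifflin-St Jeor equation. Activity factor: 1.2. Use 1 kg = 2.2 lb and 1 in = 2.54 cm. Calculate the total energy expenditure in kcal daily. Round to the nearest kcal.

Convert to metric: weight = 244 ÷ 2.2 = 110.9091 kg; height = (6×12 + 6) × 2.54 = 78 × 2.54 = 198.12 cm.
Mifflin-St Jeor (male): BMR = 10(110.9091) + 6.25(198.12) − 5(75) + 5 = 1109.0909 + 1238.25 − 375 + 5 = 1977.3409 kcal/day.
TEE = BMR × activity factor = 1977.3409 × 1.2 = 2372.8091 kcal/day.

2373 kcal daily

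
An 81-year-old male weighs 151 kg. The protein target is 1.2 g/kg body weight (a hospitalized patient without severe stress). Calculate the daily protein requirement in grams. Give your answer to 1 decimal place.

Protein = 1.2 g/kg × 151 kg = 181.2 g/day.

181.2 g/day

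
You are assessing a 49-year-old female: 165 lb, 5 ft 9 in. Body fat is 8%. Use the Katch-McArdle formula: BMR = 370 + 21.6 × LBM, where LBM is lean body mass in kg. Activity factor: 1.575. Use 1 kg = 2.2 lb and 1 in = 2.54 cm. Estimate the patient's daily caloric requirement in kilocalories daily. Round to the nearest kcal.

Convert to metric: weight = 165 ÷ 2.2 = 75 kg; height = (5×12 + 9) × 2.54 = 69 × 2.54 = 175.26 cm.
LBM = 75 × (1 − 0.08) = 69 kg. Katch-McArdle: BMR = 370 + 21.6 × 69 = 1860.4 kcal/day.
TEE = BMR × activity factor = 1860.4 × 1.575 = 2930.13 kcal/day.

2930 kilocalories daily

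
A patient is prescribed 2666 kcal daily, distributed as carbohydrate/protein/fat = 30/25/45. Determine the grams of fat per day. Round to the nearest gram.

133 g/day

Fat energy = 45% × 2666 = 1199.7 kcal.
At 9 kcal/g: 1199.7 ÷ 9 = 133.3 g.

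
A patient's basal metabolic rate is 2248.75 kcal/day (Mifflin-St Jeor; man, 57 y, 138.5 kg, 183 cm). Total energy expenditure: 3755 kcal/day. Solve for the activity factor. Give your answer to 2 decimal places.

1.67

Activity factor = TEE ÷ BMR = 3755 ÷ 2248.75 = 1.67.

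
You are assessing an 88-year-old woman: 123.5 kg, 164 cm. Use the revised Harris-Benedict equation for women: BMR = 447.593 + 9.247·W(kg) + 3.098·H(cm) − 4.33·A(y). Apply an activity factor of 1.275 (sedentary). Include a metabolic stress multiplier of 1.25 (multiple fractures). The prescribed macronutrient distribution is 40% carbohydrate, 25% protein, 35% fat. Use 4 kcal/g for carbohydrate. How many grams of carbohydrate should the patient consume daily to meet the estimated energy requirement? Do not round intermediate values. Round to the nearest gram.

274 g/day

Harris-Benedict: BMR = 447.593 + 9.247(123.5) + 3.098(164) − 4.33(88) = 1716.6295 kcal/day.
TEE = 1716.6295 × 1.275 = 2188.7026 kcal/day.
With stress factor 1.25: 2188.7026 × 1.25 = 2735.8783 kcal/day.
Carbohydrate energy = 40% × 2735.8783 = 1094.3513 kcal.
Carbohydrate = 1094.3513 ÷ 4 kcal/g = 273.5878 g.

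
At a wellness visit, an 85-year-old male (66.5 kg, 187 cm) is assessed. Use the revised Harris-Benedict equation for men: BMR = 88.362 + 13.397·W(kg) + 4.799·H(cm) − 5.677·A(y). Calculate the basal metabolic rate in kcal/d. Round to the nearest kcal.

1394 kcal/d

Harris-Benedict: BMR = 88.362 + 13.397(66.5) + 4.799(187) − 5.677(85) = 1394.1305 kcal/day.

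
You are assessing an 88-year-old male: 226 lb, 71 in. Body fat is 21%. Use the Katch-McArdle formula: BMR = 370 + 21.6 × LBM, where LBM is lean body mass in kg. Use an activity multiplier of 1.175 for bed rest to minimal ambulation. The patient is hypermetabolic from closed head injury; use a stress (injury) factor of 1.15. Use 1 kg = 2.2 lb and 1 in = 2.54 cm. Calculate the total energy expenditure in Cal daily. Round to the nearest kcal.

Convert to metric: weight = 226 ÷ 2.2 = 102.7273 kg; height = 71 × 2.54 = 180.34 cm.
LBM = 102.7273 × (1 − 0.21) = 81.1545 kg. Katch-McArdle: BMR = 370 + 21.6 × 81.1545 = 2122.9382 kcal/day.
TEE = BMR × activity factor = 2122.9382 × 1.175 = 2494.4524 kcal/day.
Apply stress factor: 2494.4524 × 1.15 = 2868.6202 kcal/day.

2869 Cal daily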